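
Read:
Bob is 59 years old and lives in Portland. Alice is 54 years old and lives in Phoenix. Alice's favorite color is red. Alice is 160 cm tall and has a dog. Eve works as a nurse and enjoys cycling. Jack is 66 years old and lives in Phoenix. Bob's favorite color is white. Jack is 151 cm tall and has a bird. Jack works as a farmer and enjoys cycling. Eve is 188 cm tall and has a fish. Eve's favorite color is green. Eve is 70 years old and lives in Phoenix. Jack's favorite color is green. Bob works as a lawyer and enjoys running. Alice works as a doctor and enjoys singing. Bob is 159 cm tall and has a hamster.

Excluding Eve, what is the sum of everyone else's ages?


Sum (excluding Eve): 179

179


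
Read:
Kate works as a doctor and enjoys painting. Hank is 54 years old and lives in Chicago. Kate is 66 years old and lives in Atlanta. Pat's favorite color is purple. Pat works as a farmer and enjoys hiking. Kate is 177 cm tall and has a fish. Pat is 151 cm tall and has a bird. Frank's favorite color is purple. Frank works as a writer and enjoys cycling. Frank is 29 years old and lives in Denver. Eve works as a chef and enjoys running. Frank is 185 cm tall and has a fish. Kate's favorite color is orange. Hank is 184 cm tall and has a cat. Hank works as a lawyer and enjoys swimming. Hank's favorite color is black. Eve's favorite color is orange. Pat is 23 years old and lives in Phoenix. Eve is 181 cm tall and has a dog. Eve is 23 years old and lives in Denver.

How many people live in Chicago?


Count in Chicago: 1

1


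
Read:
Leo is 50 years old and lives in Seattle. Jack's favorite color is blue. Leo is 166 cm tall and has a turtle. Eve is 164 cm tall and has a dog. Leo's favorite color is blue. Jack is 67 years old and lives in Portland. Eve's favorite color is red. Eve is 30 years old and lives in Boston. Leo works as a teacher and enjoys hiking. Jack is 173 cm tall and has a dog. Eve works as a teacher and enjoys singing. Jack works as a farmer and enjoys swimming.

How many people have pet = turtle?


Count: 1

1


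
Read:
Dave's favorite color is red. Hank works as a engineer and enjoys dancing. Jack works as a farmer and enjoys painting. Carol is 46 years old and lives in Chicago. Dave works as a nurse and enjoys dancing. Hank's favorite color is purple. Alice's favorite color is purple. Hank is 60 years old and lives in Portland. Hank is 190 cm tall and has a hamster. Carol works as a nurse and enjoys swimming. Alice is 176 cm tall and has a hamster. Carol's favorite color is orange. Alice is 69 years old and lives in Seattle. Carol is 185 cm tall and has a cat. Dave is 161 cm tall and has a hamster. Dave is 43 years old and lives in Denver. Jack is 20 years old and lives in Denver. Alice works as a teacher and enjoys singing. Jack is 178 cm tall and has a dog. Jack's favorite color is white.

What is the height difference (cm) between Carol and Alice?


|185 - 176| = 9

9


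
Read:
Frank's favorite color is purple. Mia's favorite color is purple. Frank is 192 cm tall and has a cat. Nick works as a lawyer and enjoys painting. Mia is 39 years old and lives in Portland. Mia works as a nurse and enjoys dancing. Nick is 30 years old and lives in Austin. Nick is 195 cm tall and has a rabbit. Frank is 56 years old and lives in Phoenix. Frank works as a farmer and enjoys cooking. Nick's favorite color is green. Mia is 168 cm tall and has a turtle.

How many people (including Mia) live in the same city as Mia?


Mia lives in Portland. Count = 1

1


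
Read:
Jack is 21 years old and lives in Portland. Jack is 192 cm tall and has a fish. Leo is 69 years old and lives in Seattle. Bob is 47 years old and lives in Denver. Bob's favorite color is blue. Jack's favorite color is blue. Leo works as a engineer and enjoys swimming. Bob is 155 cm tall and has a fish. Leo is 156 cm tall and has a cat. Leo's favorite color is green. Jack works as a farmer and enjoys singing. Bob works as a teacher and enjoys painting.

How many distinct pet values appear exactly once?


Unique pet values: 1

1


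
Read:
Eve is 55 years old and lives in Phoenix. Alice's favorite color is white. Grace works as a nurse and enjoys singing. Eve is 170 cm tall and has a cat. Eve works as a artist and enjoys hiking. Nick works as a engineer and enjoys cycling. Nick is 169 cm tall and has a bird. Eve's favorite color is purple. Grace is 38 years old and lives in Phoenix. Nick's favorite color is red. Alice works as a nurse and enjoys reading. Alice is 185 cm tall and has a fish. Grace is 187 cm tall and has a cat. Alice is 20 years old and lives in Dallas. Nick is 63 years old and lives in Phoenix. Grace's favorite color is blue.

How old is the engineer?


The engineer is Nick, age 63

63


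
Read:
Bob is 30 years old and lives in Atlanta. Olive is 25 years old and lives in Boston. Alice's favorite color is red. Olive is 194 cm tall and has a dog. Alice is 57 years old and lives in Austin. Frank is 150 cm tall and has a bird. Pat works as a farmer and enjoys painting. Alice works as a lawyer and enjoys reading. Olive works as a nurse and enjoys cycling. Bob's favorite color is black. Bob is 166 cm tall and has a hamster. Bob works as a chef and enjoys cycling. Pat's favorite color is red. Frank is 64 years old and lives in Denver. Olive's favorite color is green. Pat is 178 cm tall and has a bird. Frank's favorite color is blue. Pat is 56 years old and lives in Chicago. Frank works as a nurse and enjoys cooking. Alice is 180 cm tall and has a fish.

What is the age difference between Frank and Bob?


|64 - 30| = 34

34


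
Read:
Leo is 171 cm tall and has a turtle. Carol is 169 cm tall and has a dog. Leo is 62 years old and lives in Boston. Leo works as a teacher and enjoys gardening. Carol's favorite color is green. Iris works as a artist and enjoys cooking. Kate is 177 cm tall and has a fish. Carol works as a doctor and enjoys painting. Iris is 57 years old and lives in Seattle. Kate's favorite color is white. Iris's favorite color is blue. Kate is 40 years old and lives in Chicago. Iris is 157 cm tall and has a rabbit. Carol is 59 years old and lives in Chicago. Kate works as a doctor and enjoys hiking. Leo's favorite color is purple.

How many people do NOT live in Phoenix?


Not in Phoenix: 4

4


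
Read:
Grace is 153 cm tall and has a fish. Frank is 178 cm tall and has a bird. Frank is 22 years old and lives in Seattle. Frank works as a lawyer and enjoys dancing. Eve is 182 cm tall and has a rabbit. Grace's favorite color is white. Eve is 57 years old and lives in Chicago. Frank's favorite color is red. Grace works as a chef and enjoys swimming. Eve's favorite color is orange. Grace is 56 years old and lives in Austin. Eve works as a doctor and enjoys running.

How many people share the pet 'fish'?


Count: 1

1


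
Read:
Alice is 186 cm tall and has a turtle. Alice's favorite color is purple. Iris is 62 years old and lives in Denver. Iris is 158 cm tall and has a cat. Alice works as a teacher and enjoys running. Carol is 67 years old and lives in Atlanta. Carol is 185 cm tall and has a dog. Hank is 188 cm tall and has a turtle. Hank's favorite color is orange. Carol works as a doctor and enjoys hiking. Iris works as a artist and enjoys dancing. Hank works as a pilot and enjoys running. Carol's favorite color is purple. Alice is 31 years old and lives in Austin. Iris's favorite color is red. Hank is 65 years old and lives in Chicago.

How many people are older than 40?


Filter: 3

3


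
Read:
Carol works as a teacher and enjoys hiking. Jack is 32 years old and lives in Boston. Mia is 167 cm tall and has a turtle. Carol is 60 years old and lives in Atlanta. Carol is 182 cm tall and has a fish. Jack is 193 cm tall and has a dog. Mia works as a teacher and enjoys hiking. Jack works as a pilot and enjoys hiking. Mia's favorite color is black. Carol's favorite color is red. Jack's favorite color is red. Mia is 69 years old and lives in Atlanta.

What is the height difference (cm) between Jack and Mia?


|193 - 167| = 26

26


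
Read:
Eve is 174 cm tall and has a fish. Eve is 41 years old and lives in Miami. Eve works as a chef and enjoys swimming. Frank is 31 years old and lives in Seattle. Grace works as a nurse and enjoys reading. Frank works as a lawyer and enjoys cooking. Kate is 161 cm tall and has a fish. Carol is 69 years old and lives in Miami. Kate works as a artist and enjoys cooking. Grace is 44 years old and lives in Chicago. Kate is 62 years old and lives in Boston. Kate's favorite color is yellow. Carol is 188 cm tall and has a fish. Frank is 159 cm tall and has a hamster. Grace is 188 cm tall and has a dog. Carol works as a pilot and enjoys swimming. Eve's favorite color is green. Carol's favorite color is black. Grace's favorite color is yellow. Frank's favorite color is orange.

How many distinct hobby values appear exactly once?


Unique hobby values: 1

1


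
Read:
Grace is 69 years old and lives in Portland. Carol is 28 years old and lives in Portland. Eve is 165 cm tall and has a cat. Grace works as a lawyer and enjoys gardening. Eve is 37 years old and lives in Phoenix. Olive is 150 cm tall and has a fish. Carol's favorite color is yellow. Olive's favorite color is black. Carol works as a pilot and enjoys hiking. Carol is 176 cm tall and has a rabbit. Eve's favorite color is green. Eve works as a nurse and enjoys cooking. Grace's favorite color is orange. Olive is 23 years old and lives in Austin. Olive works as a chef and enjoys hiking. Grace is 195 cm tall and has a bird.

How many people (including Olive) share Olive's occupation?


Olive is a chef. Count = 1

1


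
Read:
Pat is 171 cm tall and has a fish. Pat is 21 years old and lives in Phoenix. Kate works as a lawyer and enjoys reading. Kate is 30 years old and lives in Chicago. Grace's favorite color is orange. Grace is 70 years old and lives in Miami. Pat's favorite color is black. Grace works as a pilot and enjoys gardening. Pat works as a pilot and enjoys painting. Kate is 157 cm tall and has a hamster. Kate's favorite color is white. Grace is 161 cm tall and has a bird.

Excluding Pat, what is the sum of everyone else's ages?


Sum (excluding Pat): 100

100


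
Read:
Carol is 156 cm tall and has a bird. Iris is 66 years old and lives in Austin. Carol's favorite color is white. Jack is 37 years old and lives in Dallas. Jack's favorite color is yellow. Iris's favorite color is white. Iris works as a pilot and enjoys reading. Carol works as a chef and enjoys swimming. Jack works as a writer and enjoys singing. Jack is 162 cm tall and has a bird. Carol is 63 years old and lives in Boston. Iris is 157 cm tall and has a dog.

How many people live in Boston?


Count in Boston: 1

1


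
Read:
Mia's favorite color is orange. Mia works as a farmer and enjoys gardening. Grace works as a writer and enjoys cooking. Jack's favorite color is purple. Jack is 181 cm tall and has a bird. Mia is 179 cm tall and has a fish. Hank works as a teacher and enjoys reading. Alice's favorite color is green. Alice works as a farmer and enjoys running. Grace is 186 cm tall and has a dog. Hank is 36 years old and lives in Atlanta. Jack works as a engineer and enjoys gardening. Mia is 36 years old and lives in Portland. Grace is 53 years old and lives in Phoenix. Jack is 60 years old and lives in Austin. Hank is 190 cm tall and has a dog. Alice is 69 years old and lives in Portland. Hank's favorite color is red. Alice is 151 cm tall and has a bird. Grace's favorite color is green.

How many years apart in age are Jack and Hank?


60 vs 36, diff = 24

24


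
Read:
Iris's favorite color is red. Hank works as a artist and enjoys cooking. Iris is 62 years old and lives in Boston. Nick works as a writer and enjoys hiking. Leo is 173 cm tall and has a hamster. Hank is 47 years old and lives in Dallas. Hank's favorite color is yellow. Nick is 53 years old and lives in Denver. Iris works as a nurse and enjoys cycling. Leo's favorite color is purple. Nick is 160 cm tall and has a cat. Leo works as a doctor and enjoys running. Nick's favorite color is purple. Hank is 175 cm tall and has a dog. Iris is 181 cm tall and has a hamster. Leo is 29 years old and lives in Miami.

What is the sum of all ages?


53+47+29+62 = 191

191


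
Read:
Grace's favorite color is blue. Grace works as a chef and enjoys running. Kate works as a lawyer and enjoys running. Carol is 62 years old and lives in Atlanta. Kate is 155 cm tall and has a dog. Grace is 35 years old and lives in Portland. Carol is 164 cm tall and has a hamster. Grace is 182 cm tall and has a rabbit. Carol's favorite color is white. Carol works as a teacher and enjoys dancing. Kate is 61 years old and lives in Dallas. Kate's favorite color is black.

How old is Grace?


Grace is 35 years old

35


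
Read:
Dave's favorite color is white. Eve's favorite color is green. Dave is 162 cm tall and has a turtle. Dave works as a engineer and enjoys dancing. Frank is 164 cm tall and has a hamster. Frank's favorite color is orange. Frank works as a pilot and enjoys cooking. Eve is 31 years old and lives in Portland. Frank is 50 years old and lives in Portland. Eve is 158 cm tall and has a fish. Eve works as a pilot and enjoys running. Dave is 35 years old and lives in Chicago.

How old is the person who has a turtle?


Person with turtle is Dave, age 35

35


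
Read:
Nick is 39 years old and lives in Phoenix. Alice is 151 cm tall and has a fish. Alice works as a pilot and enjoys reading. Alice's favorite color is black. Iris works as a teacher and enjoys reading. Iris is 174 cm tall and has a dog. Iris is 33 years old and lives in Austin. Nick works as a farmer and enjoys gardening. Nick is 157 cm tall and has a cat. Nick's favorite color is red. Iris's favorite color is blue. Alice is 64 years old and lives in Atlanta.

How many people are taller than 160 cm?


Taller than 160: 1

1


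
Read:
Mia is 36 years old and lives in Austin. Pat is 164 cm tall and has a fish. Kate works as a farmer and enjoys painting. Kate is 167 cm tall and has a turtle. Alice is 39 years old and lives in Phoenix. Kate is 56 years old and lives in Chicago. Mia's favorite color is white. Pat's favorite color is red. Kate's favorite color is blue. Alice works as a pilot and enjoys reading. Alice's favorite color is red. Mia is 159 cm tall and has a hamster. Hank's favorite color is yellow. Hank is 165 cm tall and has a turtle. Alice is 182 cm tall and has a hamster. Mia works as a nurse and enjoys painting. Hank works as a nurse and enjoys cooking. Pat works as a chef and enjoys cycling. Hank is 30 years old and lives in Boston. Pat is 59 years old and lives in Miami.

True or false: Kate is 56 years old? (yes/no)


Kate is actually 56. yes

yes


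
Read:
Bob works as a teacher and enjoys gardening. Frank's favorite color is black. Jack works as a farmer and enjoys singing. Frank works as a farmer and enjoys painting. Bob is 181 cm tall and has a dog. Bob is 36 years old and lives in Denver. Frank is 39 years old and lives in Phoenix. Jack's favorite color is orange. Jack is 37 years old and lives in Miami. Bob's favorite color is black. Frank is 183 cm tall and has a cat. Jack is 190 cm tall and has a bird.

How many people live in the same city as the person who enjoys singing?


Person with hobby singing is Jack, city Miami. Count = 1

1


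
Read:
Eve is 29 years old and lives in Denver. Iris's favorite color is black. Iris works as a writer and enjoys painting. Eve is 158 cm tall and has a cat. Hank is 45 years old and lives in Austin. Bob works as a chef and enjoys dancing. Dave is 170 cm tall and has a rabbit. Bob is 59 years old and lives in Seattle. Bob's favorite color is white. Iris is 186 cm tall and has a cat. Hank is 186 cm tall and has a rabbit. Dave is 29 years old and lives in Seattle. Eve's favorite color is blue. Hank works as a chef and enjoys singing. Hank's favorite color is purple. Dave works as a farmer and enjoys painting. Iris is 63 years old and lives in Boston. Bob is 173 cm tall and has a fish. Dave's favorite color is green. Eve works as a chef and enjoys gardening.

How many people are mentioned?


People: Dave, Iris, Eve, Hank, Bob. Count = 5

5


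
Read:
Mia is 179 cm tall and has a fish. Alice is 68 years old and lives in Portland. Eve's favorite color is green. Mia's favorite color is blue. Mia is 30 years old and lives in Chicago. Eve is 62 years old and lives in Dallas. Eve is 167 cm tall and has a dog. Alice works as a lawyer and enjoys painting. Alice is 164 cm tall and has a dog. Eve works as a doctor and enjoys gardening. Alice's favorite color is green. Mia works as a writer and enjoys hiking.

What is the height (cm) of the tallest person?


Tallest: Mia at 179 cm

179


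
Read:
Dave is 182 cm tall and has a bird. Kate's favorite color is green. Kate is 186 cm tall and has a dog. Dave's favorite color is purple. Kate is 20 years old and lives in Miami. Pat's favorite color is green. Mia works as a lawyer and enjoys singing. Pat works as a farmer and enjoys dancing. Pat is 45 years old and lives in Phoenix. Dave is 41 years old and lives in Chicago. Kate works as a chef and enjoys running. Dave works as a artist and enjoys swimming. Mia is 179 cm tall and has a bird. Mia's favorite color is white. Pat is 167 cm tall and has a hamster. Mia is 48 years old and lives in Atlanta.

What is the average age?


Sum=154, n=4, avg=38.5

38.5


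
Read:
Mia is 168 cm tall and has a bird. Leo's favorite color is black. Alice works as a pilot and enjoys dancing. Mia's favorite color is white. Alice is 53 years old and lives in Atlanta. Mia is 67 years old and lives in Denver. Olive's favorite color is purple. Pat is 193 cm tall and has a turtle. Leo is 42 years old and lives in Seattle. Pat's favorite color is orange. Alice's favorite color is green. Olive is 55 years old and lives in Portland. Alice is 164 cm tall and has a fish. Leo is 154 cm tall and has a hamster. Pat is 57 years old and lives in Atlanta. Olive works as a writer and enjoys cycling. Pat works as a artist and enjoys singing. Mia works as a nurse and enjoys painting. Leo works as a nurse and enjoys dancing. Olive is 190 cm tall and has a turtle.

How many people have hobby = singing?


Count: 1

1


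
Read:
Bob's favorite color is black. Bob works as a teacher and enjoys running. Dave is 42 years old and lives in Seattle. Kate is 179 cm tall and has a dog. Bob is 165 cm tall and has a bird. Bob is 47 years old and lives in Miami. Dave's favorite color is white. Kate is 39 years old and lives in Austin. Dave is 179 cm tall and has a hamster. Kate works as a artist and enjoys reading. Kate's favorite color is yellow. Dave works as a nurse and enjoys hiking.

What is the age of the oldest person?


Oldest: Bob at 47

47


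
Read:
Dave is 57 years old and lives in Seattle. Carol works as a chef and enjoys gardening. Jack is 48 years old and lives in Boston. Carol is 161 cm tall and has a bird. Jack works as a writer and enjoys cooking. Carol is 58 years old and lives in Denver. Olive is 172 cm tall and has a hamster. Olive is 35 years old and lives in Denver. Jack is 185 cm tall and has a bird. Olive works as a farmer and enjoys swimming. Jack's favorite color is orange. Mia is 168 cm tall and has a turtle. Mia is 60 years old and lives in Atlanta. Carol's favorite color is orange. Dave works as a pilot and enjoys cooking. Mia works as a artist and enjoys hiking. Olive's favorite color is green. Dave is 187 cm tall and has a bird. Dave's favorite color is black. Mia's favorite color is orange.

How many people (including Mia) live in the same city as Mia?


Mia lives in Atlanta. Count = 1

1


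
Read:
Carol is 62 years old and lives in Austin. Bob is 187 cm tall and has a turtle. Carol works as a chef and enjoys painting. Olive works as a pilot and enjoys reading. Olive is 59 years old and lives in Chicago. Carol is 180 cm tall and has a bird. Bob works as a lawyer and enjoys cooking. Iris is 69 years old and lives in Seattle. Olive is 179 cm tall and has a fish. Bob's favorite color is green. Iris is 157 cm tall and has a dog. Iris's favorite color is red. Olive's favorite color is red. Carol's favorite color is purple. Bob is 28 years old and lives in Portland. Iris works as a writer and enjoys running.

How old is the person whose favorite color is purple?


Person with favorite color=purple is Carol, age 62

62


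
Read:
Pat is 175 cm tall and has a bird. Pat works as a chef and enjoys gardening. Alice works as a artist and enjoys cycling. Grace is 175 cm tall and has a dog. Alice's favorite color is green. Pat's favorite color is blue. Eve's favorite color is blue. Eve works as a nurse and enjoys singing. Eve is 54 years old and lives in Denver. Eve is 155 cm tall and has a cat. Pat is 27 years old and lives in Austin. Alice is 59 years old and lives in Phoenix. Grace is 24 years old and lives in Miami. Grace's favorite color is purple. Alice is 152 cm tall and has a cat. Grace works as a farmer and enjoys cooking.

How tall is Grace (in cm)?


Grace is 175 cm tall

175


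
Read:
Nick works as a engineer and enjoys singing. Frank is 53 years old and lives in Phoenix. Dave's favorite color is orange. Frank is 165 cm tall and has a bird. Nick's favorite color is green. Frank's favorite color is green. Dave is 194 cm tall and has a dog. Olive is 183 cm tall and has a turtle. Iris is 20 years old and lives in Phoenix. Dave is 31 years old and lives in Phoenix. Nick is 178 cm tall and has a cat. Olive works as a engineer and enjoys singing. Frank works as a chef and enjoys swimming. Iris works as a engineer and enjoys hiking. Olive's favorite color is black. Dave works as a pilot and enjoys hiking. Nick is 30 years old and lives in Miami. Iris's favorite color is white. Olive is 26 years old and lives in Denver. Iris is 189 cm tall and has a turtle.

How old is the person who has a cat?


Person with cat is Nick, age 30

30


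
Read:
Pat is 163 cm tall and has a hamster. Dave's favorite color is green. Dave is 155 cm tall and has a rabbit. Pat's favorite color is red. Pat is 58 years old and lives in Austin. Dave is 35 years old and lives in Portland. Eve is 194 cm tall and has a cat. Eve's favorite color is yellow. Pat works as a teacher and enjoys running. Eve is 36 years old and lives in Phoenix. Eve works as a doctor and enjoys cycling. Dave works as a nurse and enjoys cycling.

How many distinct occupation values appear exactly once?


Unique occupation values: 3

3


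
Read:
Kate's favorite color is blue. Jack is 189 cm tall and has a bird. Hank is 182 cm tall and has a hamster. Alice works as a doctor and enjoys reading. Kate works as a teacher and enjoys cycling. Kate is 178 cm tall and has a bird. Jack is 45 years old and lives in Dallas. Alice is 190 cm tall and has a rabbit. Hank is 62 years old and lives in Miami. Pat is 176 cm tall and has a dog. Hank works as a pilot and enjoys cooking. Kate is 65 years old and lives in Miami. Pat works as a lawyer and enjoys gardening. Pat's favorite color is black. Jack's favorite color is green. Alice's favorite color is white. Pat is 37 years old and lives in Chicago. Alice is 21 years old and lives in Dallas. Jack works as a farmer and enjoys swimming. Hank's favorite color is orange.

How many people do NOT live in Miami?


Not in Miami: 3

3


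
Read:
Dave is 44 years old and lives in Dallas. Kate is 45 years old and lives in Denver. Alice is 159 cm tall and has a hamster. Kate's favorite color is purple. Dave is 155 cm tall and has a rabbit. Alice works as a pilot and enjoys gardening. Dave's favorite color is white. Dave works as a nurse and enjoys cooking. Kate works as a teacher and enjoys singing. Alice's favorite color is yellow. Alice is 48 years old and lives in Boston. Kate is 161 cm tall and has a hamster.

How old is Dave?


Dave is 44 years old

44


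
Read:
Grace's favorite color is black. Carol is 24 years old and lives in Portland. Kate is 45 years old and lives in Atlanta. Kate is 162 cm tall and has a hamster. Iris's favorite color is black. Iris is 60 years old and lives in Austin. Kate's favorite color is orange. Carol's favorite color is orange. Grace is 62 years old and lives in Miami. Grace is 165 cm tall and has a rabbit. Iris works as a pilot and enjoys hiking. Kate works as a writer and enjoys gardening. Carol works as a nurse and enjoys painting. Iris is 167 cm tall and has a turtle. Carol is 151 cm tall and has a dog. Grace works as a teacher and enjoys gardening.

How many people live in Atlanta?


Count in Atlanta: 1

1


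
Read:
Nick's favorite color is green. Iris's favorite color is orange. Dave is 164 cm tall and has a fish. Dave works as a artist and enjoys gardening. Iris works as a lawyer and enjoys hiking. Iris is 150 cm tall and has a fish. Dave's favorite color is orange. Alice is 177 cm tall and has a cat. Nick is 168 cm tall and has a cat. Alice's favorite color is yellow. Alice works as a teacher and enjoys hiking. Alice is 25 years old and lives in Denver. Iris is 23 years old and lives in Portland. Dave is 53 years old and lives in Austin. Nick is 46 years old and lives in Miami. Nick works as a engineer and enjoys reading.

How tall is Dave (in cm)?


Dave is 164 cm tall

164


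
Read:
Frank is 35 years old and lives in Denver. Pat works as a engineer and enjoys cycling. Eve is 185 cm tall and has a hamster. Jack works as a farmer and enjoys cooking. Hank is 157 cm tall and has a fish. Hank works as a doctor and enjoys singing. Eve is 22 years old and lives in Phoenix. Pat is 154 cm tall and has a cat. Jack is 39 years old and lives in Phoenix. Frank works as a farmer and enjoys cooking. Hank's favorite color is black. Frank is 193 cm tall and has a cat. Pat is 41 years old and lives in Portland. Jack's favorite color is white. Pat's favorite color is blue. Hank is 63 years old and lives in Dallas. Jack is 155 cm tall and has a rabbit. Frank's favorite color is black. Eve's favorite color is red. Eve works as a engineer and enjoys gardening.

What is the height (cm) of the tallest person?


Tallest: Frank at 193 cm

193


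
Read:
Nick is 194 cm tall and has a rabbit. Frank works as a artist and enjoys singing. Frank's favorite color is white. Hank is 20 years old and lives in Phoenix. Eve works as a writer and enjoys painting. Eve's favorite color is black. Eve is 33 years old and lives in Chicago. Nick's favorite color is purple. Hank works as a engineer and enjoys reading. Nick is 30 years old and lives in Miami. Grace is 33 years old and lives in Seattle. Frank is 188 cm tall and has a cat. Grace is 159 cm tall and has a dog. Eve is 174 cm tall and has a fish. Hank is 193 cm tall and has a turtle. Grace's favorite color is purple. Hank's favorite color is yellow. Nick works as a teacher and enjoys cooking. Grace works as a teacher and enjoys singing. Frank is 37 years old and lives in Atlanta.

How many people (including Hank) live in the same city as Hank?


Hank lives in Phoenix. Count = 1

1


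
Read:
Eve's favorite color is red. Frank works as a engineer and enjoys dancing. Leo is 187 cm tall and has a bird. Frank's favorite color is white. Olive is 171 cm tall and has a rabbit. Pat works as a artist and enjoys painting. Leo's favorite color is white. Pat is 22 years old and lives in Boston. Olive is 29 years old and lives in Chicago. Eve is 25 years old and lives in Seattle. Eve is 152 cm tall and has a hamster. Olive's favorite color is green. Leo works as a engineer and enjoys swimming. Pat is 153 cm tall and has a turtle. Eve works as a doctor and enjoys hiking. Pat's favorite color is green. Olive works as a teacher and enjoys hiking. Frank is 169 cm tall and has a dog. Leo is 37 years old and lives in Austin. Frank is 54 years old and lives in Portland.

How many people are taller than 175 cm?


Taller than 175: 1

1


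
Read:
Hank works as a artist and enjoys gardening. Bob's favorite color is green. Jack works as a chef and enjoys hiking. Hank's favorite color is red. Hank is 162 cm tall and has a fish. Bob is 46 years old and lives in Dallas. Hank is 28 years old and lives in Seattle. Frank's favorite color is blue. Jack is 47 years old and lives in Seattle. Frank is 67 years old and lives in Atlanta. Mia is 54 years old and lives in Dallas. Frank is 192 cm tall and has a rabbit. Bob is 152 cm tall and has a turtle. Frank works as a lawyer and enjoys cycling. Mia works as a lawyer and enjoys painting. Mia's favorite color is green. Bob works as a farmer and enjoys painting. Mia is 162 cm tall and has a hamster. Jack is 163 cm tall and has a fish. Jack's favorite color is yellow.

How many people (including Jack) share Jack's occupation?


Jack is a chef. Count = 1

1


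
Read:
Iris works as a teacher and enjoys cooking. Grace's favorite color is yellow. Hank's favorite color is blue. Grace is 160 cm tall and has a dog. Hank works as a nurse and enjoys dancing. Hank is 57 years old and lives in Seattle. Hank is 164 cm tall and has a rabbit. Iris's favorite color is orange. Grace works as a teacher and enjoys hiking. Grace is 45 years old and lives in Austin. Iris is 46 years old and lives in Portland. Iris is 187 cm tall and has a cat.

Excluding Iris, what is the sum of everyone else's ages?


Sum (excluding Iris): 102

102


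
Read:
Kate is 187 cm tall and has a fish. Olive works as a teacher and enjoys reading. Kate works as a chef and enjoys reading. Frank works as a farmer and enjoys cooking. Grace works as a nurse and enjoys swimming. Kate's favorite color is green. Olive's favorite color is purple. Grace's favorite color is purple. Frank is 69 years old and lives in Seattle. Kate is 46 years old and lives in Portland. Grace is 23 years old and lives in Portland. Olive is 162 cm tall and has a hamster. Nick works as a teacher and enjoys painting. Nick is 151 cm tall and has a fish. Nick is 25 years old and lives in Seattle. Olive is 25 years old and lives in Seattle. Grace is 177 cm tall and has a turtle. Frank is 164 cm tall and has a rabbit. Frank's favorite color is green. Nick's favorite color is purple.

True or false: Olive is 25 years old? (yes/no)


Olive is actually 25. yes

yes


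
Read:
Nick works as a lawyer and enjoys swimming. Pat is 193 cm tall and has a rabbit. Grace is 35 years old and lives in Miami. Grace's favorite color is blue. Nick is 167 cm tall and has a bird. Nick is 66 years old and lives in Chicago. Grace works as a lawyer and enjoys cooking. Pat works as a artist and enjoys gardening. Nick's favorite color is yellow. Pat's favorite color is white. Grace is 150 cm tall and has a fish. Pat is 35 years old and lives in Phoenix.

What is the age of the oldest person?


Oldest: Nick at 66

66


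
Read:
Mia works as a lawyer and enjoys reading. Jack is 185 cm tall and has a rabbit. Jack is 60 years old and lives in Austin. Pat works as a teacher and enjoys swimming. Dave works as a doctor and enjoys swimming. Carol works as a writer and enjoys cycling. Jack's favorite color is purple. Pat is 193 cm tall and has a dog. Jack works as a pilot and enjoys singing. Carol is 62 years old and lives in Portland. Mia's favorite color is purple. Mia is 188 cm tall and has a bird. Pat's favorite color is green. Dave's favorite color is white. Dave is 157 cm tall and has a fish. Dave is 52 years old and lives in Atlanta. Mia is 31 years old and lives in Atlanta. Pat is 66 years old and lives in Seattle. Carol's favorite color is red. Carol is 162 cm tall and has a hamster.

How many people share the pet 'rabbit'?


Count: 1

1


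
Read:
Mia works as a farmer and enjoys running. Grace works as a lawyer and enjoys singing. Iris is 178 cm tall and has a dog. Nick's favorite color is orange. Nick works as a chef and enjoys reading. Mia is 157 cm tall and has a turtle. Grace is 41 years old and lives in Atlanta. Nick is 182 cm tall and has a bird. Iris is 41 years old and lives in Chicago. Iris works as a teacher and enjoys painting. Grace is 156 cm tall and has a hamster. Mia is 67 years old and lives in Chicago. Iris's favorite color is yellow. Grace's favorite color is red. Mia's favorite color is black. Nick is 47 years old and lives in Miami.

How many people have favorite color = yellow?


Count: 1

1


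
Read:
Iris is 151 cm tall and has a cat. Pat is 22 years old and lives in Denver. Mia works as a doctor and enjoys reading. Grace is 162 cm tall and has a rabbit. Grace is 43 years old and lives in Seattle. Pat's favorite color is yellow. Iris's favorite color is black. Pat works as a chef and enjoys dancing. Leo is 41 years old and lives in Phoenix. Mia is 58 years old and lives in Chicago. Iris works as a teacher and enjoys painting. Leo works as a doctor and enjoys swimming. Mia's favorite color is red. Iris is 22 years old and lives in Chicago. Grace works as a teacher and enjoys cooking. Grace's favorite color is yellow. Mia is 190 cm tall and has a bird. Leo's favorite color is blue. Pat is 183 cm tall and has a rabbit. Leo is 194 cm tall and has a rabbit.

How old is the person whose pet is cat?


Person with pet=cat is Iris, age 22

22


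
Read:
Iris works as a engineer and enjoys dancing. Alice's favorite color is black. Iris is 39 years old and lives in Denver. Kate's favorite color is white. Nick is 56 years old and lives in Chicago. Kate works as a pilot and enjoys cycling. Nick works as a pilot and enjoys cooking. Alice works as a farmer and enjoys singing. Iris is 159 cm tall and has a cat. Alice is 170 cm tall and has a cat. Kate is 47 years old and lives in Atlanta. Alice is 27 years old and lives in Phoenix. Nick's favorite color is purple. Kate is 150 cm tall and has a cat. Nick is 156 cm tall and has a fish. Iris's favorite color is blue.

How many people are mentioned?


People: Iris, Kate, Nick, Alice. Count = 4

4


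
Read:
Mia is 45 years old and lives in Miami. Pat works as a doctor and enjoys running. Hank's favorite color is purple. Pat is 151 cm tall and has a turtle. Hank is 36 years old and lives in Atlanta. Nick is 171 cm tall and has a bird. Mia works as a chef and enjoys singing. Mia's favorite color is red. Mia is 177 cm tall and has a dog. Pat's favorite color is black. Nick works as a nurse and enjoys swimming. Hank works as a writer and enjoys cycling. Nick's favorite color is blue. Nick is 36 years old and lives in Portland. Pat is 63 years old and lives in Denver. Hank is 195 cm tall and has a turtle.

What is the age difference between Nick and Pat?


|36 - 63| = 27

27


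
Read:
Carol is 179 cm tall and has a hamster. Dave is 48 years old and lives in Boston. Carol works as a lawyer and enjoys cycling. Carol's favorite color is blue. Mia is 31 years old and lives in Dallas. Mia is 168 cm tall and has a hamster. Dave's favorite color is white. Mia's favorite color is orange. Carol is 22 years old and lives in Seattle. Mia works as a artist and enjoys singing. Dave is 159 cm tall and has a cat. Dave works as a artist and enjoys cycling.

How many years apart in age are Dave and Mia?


48 vs 31, diff = 17

17


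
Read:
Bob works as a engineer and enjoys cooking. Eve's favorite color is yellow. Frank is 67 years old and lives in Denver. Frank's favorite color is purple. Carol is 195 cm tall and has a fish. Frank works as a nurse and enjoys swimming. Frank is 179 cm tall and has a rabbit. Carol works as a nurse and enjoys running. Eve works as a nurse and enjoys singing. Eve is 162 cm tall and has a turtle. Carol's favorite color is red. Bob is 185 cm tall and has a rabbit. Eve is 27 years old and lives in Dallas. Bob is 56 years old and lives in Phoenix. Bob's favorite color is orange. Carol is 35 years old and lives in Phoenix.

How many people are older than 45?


Filter: 2

2


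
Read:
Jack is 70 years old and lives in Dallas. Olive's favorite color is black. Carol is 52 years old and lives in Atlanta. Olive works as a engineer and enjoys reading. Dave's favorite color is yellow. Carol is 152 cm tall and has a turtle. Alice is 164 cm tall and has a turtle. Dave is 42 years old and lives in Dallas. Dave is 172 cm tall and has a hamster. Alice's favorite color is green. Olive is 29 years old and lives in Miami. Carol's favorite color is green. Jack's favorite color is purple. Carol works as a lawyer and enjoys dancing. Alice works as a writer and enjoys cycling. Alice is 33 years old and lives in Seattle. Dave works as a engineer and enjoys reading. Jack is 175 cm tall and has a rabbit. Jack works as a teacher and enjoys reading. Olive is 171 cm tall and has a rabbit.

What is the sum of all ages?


70+52+33+29+42 = 226

226


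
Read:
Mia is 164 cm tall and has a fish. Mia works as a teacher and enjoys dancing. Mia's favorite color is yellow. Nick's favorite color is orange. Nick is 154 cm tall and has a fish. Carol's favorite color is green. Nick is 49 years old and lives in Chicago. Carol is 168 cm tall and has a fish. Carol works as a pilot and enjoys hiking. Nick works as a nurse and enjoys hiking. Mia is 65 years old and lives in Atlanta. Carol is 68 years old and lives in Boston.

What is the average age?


Sum=182, n=3, avg=60.67

60.67


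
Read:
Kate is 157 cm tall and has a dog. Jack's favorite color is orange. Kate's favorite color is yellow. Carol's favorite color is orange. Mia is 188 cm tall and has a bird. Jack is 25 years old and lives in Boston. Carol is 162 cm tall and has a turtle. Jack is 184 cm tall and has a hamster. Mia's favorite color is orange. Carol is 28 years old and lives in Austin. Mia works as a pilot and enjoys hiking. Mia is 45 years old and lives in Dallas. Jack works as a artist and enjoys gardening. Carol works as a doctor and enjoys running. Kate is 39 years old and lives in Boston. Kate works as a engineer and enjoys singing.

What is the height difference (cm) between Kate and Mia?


|157 - 188| = 31

31


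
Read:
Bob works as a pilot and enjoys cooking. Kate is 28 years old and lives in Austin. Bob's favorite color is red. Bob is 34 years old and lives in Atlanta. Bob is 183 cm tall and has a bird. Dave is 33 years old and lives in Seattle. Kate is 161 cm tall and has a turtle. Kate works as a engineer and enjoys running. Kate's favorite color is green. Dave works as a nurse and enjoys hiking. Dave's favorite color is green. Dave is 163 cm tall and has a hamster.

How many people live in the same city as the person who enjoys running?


Person with hobby running is Kate, city Austin. Count = 1

1


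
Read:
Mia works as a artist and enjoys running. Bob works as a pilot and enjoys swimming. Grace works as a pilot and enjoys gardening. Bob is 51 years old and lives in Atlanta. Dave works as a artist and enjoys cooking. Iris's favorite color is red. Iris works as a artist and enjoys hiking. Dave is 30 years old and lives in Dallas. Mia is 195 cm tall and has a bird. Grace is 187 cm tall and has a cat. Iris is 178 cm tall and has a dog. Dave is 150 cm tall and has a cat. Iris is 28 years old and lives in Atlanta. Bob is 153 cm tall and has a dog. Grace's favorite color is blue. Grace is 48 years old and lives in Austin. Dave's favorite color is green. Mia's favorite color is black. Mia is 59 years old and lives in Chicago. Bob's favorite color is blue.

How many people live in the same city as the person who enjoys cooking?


Person with hobby cooking is Dave, city Dallas. Count = 1

1


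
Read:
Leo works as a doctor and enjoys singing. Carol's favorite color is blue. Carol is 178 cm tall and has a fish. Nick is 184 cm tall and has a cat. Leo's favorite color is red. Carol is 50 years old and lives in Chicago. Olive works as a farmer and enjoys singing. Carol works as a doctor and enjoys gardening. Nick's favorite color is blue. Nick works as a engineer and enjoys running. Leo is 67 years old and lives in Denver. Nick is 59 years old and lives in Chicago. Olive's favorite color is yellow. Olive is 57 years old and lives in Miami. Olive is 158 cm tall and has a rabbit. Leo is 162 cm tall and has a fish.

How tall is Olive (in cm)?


Olive is 158 cm tall

158


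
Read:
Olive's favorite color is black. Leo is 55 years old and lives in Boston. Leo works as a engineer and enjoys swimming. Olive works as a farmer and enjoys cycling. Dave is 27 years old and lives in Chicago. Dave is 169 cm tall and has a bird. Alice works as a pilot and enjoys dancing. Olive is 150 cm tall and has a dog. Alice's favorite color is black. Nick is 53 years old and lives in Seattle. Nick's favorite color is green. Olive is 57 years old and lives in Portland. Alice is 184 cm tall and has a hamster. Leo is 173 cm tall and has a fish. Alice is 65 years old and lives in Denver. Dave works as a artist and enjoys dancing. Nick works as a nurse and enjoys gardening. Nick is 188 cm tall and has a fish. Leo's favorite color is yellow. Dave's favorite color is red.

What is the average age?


Sum=257, n=5, avg=51.4

51.4
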